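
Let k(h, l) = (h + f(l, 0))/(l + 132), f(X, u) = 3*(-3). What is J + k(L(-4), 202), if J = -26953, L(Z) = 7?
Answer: -4501152/167 ≈ -26953.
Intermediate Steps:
f(X, u) = -9
k(h, l) = (-9 + h)/(132 + l) (k(h, l) = (h - 9)/(l + 132) = (-9 + h)/(132 + l))
J + k(L(-4), 202) = -26953 + (-9 + 7)/(132 + 202) = -26953 - 2/334 = -26953 + (1/334)*(-2) = -26953 - 1/167 = -4501152/167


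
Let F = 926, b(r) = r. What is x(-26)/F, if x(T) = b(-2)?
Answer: -1/463 ≈ -0.0021598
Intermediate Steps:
x(T) = -2
x(-26)/F = -2/926 = -2*1/926 = -1/463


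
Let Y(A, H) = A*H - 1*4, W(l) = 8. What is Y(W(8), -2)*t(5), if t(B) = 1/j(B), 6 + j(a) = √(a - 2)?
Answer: 40/11 + 20*√3/33 ≈ 4.6861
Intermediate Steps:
j(a) = -6 + √(-2 + a) (j(a) = -6 + √(a - 2) = -6 + √(-2 + a))
Y(A, H) = -4 + A*H (Y(A, H) = A*H - 4 = -4 + A*H)
t(B) = 1/(-6 + √(-2 + B))
Y(W(8), -2)*t(5) = (-4 + 8*(-2))/(-6 + √(-2 + 5)) = (-4 - 16)/(-6 + √3) = -20/(-6 + √3)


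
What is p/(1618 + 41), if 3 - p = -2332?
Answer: 2335/1659 ≈ 1.4075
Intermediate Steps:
p = 2335 (p = 3 - 1*(-2332) = 3 + 2332 = 2335)
p/(1618 + 41) = 2335/(1618 + 41) = 2335/1659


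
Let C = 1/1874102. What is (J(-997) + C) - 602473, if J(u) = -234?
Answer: -1129534394113/1874102 ≈ -6.0271e+5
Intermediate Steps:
C = 1/1874102 ≈ 5.3359e-7
(J(-997) + C) - 602473 = (-234 + 1/1874102) - 602473 = -438539867/1874102 - 602473 = -1129534394113/1874102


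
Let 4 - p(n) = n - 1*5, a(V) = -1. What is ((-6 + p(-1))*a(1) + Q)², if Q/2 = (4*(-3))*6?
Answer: 21904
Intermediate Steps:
p(n) = 9 - n (p(n) = 4 - (n - 1*5) = 4 - (n - 5) = 4 - (-5 + n) = 4 + (5 - n) = 9 - n)
Q = -144 (Q = 2*((4*(-3))*6) = 2*(-12*6) = 2*(-72) = -144)
((-6 + p(-1))*a(1) + Q)² = ((-6 + (9 - 1*(-1)))*(-1) - 144)² = ((-6 + (9 + 1))*(-1) - 144)² = ((-6 + 10)*(-1) - 144)² = (4*(-1) - 144)² = (-4 - 144)² = (-148)² = 21904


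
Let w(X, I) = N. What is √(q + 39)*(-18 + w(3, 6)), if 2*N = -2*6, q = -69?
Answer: -24*I*√30 ≈ -131.45*I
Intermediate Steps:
N = -6 (N = (-2*6)/2 = (½)*(-12) = -6)
w(X, I) = -6
√(q + 39)*(-18 + w(3, 6)) = √(-69 + 39)*(-18 - 6) = √(-30)*(-24) = (I*√30)*(-24) = -24*I*√30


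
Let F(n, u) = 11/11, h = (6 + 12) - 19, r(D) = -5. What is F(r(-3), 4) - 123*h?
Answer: 124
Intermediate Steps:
h = -1 (h = 18 - 19 = -1)
F(n, u) = 1 (F(n, u) = 11*(1/11) = 1)
F(r(-3), 4) - 123*h = 1 - 123*(-1) = 1 + 123 = 124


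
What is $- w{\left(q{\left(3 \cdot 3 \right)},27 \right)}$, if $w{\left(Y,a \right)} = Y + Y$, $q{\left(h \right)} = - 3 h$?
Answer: $54$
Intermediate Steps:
$w{\left(Y,a \right)} = 2 Y$
$- w{\left(q{\left(3 \cdot 3 \right)},27 \right)} = - 2 \left(- 3 \cdot 3 \cdot 3\right) = - 2 \left(\left(-3\right) 9\right) = - 2 \left(-27\right) = \left(-1\right) \left(-54\right) = 54$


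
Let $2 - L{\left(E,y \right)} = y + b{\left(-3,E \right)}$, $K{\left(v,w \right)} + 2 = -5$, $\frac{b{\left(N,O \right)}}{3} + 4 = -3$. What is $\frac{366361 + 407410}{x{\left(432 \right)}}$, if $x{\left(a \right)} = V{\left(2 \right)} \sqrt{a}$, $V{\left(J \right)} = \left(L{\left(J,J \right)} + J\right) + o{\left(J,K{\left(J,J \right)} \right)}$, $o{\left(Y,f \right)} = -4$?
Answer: $\frac{773771 \sqrt{3}}{684} \approx 1959.4$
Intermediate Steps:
$b{\left(N,O \right)} = -21$ ($b{\left(N,O \right)} = -12 + 3 \left(-3\right) = -12 - 9 = -21$)
$K{\left(v,w \right)} = -7$ ($K{\left(v,w \right)} = -2 - 5 = -7$)
$L{\left(E,y \right)} = 23 - y$ ($L{\left(E,y \right)} = 2 - \left(y - 21\right) = 2 - \left(-21 + y\right) = 23 - y$)
$V{\left(J \right)} = 19$ ($V{\left(J \right)} = \left(\left(23 - J\right) + J\right) - 4 = 23 - 4 = 19$)
$x{\left(a \right)} = 19 \sqrt{a}$
$\frac{366361 + 407410}{x{\left(432 \right)}} = \frac{366361 + 407410}{19 \sqrt{432}} = \frac{773771}{19 \cdot 12 \sqrt{3}} = \frac{773771}{228 \sqrt{3}} = 773771 \frac{\sqrt{3}}{684} = \frac{773771 \sqrt{3}}{684}$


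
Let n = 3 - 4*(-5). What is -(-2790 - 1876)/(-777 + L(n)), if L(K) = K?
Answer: -2333/377 ≈ -6.1883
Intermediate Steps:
n = 23 (n = 3 + 20 = 23)
-(-2790 - 1876)/(-777 + L(n)) = -(-2790 - 1876)/(-777 + 23) = -(-4666)/(-754) = -(-4666)*(-1)/754 = -1*2333/377 = -2333/377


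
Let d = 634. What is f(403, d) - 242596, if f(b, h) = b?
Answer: -242193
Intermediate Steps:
f(403, d) - 242596 = 403 - 242596 = -242193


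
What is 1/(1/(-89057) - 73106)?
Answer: -89057/6510601043 ≈ -1.3679e-5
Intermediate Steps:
1/(1/(-89057) - 73106) = 1/(-1/89057 - 73106) = 1/(-6510601043/89057) = -89057/6510601043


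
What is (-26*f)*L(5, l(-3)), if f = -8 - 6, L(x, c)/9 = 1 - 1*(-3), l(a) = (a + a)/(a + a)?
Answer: 13104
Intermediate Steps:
l(a) = 1 (l(a) = (2*a)/((2*a)) = (2*a)*(1/(2*a)) = 1)
L(x, c) = 36 (L(x, c) = 9*(1 - 1*(-3)) = 9*(1 + 3) = 9*4 = 36)
f = -14
(-26*f)*L(5, l(-3)) = -26*(-14)*36 = 364*36 = 13104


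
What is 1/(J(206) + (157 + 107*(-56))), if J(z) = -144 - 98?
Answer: -1/6077 ≈ -0.00016455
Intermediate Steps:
J(z) = -242
1/(J(206) + (157 + 107*(-56))) = 1/(-242 + (157 + 107*(-56))) = 1/(-242 + (157 - 5992)) = 1/(-242 - 5835) = 1/(-6077) = -1/6077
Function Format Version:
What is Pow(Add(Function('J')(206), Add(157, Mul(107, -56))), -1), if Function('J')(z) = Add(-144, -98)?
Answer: Rational(-1, 6077) ≈ -0.00016455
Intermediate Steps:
Function('J')(z) = -242
Pow(Add(Function('J')(206), Add(157, Mul(107, -56))), -1) = Pow(Add(-242, Add(157, Mul(107, -56))), -1) = Pow(Add(-242, Add(157, -5992)), -1) = Pow(Add(-242, -5835), -1) = Pow(-6077, -1) = Rational(-1, 6077)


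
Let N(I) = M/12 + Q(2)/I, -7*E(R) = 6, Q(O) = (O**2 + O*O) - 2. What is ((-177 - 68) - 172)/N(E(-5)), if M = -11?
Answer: 5004/95 ≈ 52.674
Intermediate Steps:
Q(O) = -2 + 2*O**2 (Q(O) = (O**2 + O**2) - 2 = 2*O**2 - 2 = -2 + 2*O**2)
E(R) = -6/7 (E(R) = -1/7*6 = -6/7)
N(I) = -11/12 + 6/I (N(I) = -11/12 + (-2 + 2*2**2)/I = -11*1/12 + (-2 + 2*4)/I = -11/12 + (-2 + 8)/I = -11/12 + 6/I)
((-177 - 68) - 172)/N(E(-5)) = ((-177 - 68) - 172)/(-11/12 + 6/(-6/7)) = (-245 - 172)/(-11/12 + 6*(-7/6)) = -417/(-11/12 - 7) = -417/(-95/12) = -417*(-12/95) = 5004/95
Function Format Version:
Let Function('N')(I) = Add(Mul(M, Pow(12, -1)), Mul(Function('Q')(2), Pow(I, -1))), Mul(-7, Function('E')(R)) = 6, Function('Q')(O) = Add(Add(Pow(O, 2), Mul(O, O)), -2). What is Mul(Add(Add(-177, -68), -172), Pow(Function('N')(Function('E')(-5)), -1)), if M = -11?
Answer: Rational(5004, 95) ≈ 52.674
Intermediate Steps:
Function('Q')(O) = Add(-2, Mul(2, Pow(O, 2))) (Function('Q')(O) = Add(Add(Pow(O, 2), Pow(O, 2)), -2) = Add(Mul(2, Pow(O, 2)), -2) = Add(-2, Mul(2, Pow(O, 2))))
Function('E')(R) = Rational(-6, 7) (Function('E')(R) = Mul(Rational(-1, 7), 6) = Rational(-6, 7))
Function('N')(I) = Add(Rational(-11, 12), Mul(6, Pow(I, -1))) (Function('N')(I) = Add(Mul(-11, Pow(12, -1)), Mul(Add(-2, Mul(2, Pow(2, 2))), Pow(I, -1))) = Add(Mul(-11, Rational(1, 12)), Mul(Add(-2, Mul(2, 4)), Pow(I, -1))) = Add(Rational(-11, 12), Mul(Add(-2, 8), Pow(I, -1))) = Add(Rational(-11, 12), Mul(6, Pow(I, -1))))
Mul(Add(Add(-177, -68), -172), Pow(Function('N')(Function('E')(-5)), -1)) = Mul(Add(Add(-177, -68), -172), Pow(Add(Rational(-11, 12), Mul(6, Pow(Rational(-6, 7), -1))), -1)) = Mul(Add(-245, -172), Pow(Add(Rational(-11, 12), Mul(6, Rational(-7, 6))), -1)) = Mul(-417, Pow(Add(Rational(-11, 12), -7), -1)) = Mul(-417, Pow(Rational(-95, 12), -1)) = Mul(-417, Rational(-12, 95)) = Rational(5004, 95)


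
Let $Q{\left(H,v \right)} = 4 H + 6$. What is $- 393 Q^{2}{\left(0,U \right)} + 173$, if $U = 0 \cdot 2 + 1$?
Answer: $-13975$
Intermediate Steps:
$U = 1$ ($U = 0 + 1 = 1$)
$Q{\left(H,v \right)} = 6 + 4 H$
$- 393 Q^{2}{\left(0,U \right)} + 173 = - 393 \left(6 + 4 \cdot 0\right)^{2} + 173 = - 393 \left(6 + 0\right)^{2} + 173 = - 393 \cdot 6^{2} + 173 = \left(-393\right) 36 + 173 = -14148 + 173 = -13975$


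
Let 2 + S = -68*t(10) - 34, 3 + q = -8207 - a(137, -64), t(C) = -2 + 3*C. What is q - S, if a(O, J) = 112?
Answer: -6382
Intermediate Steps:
q = -8322 (q = -3 + (-8207 - 1*112) = -3 + (-8207 - 112) = -3 - 8319 = -8322)
S = -1940 (S = -2 + (-68*(-2 + 3*10) - 34) = -2 + (-68*(-2 + 30) - 34) = -2 + (-68*28 - 34) = -2 + (-1904 - 34) = -2 - 1938 = -1940)
q - S = -8322 - 1*(-1940) = -8322 + 1940 = -6382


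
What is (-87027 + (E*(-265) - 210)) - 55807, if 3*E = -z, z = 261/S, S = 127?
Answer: -18143533/127 ≈ -1.4286e+5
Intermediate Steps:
z = 261/127 ≈ 2.0551
E = -87/127 (E = (-1*261/127)/3 = (⅓)*(-261/127) = -87/127 ≈ -0.68504)
(-87027 + (E*(-265) - 210)) - 55807 = (-87027 + (-87/127*(-265) - 210)) - 55807 = (-87027 + (23055/127 - 210)) - 55807 = (-87027 - 3615/127) - 55807 = -11056044/127 - 55807 = -18143533/127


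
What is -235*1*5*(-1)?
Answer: 1175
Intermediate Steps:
-235*1*5*(-1) = -1175*(-1) = -235*(-5) = 1175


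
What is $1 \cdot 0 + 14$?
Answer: $14$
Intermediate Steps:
$1 \cdot 0 + 14 = 0 + 14 = 14$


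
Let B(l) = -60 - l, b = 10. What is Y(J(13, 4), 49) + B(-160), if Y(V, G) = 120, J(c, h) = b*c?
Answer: 220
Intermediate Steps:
J(c, h) = 10*c
Y(J(13, 4), 49) + B(-160) = 120 + (-60 - 1*(-160)) = 120 + (-60 + 160) = 120 + 100 = 220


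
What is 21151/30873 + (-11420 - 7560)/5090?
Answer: -47831095/15714357 ≈ -3.0438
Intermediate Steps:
21151/30873 + (-11420 - 7560)/5090 = 21151*(1/30873) - 18980*1/5090 = 21151/30873 - 1898/509 = -47831095/15714357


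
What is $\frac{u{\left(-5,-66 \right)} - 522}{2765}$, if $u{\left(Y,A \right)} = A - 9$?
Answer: $- \frac{597}{2765} \approx -0.21591$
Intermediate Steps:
$u{\left(Y,A \right)} = -9 + A$
$\frac{u{\left(-5,-66 \right)} - 522}{2765} = \frac{\left(-9 - 66\right) - 522}{2765} = \left(-75 - 522\right) \frac{1}{2765} = \left(-597\right) \frac{1}{2765} = - \frac{597}{2765}$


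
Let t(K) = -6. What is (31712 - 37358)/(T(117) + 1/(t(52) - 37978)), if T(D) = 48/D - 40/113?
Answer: -945114925248/9415625 ≈ -1.0038e+5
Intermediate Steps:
T(D) = -40/113 + 48/D (T(D) = 48/D - 40*1/113 = 48/D - 40/113 = -40/113 + 48/D)
(31712 - 37358)/(T(117) + 1/(t(52) - 37978)) = (31712 - 37358)/((-40/113 + 48/117) + 1/(-6 - 37978)) = -5646/((-40/113 + 48*(1/117)) + 1/(-37984)) = -5646/((-40/113 + 16/39) - 1/37984) = -5646/(248/4407 - 1/37984) = -5646/9415625/167395488 = -5646*167395488/9415625 = -945114925248/9415625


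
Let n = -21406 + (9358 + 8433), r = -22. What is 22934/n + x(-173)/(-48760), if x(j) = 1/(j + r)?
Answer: -14537403679/2291476200 ≈ -6.3441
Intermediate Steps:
x(j) = 1/(-22 + j) (x(j) = 1/(j - 22) = 1/(-22 + j))
n = -3615 (n = -21406 + 17791 = -3615)
22934/n + x(-173)/(-48760) = 22934/(-3615) + 1/(-22 - 173*(-48760)) = 22934*(-1/3615) - 1/48760/(-195) = -22934/3615 - 1/195*(-1/48760) = -22934/3615 + 1/9508200 = -14537403679/2291476200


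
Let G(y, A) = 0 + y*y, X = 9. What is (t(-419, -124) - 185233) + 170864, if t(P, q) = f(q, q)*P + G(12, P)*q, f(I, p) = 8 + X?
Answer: -39348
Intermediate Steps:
f(I, p) = 17 (f(I, p) = 8 + 9 = 17)
G(y, A) = y² (G(y, A) = 0 + y² = y²)
t(P, q) = 17*P + 144*q (t(P, q) = 17*P + 12²*q = 17*P + 144*q)
(t(-419, -124) - 185233) + 170864 = ((17*(-419) + 144*(-124)) - 185233) + 170864 = ((-7123 - 17856) - 185233) + 170864 = (-24979 - 185233) + 170864 = -210212 + 170864 = -39348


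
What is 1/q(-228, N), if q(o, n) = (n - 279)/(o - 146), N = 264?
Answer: 374/15 ≈ 24.933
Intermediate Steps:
q(o, n) = (-279 + n)/(-146 + o)
1/q(-228, N) = 1/((-279 + 264)/(-146 - 228)) = 1/(-15/(-374)) = 1/(-1/374*(-15)) = 1/(15/374) = 374/15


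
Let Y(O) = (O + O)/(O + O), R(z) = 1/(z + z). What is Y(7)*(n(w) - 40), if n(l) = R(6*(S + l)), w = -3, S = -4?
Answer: -3361/84 ≈ -40.012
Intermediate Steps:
R(z) = 1/(2*z)
n(l) = 1/(2*(-24 + 6*l)) (n(l) = 1/(2*((6*(-4 + l)))) = 1/(2*(-24 + 6*l)))
Y(O) = 1 (Y(O) = (2*O)/((2*O)) = (2*O)*(1/(2*O)) = 1)
Y(7)*(n(w) - 40) = 1*(1/(12*(-4 - 3)) - 40) = 1*((1/12)/(-7) - 40) = 1*((1/12)*(-1/7) - 40) = 1*(-1/84 - 40) = 1*(-3361/84) = -3361/84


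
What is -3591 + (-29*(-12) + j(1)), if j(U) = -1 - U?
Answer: -3245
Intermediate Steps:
-3591 + (-29*(-12) + j(1)) = -3591 + (-29*(-12) + (-1 - 1*1)) = -3591 + (348 + (-1 - 1)) = -3591 + (348 - 2) = -3591 + 346 = -3245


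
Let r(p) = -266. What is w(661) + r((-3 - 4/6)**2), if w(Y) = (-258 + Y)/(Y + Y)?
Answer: -351249/1322 ≈ -265.70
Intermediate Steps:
w(Y) = (-258 + Y)/(2*Y) (w(Y) = (-258 + Y)/((2*Y)) = (-258 + Y)*(1/(2*Y)) = (-258 + Y)/(2*Y))
w(661) + r((-3 - 4/6)**2) = (1/2)*(-258 + 661)/661 - 266 = (1/2)*(1/661)*403 - 266 = 403/1322 - 266 = -351249/1322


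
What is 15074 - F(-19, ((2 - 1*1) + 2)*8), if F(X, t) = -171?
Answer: 15245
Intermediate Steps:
15074 - F(-19, ((2 - 1*1) + 2)*8) = 15074 - 1*(-171) = 15074 + 171 = 15245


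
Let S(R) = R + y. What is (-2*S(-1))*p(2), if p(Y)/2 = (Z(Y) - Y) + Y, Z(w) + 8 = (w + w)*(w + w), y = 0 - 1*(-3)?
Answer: -64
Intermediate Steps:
y = 3 (y = 0 + 3 = 3)
Z(w) = -8 + 4*w**2 (Z(w) = -8 + (w + w)*(w + w) = -8 + (2*w)*(2*w) = -8 + 4*w**2)
S(R) = 3 + R (S(R) = R + 3 = 3 + R)
p(Y) = -16 + 8*Y**2 (p(Y) = 2*(((-8 + 4*Y**2) - Y) + Y) = 2*((-8 - Y + 4*Y**2) + Y) = 2*(-8 + 4*Y**2) = -16 + 8*Y**2)
(-2*S(-1))*p(2) = (-2*(3 - 1))*(-16 + 8*2**2) = (-2*2)*(-16 + 8*4) = -4*(-16 + 32) = -4*16 = -64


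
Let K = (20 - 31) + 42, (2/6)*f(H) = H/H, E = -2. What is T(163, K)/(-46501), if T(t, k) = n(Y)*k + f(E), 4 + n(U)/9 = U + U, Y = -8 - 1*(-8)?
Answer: 159/6643 ≈ 0.023935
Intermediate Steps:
f(H) = 3 (f(H) = 3*(H/H) = 3*1 = 3)
Y = 0 (Y = -8 + 8 = 0)
n(U) = -36 + 18*U (n(U) = -36 + 9*(U + U) = -36 + 9*(2*U) = -36 + 18*U)
K = 31 (K = -11 + 42 = 31)
T(t, k) = 3 - 36*k (T(t, k) = (-36 + 18*0)*k + 3 = (-36 + 0)*k + 3 = -36*k + 3 = 3 - 36*k)
T(163, K)/(-46501) = (3 - 36*31)/(-46501) = (3 - 1116)*(-1/46501) = -1113*(-1/46501) = 159/6643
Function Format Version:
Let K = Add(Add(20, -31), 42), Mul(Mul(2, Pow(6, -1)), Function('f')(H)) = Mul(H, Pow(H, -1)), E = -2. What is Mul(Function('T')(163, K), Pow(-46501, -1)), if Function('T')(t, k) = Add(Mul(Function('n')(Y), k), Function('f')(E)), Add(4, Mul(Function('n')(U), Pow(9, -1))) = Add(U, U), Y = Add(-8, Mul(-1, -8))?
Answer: Rational(159, 6643) ≈ 0.023935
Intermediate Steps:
Function('f')(H) = 3 (Function('f')(H) = Mul(3, Mul(H, Pow(H, -1))) = Mul(3, 1) = 3)
Y = 0 (Y = Add(-8, 8) = 0)
Function('n')(U) = Add(-36, Mul(18, U)) (Function('n')(U) = Add(-36, Mul(9, Add(U, U))) = Add(-36, Mul(9, Mul(2, U))) = Add(-36, Mul(18, U)))
K = 31 (K = Add(-11, 42) = 31)
Function('T')(t, k) = Add(3, Mul(-36, k)) (Function('T')(t, k) = Add(Mul(Add(-36, Mul(18, 0)), k), 3) = Add(Mul(Add(-36, 0), k), 3) = Add(Mul(-36, k), 3) = Add(3, Mul(-36, k)))
Mul(Function('T')(163, K), Pow(-46501, -1)) = Mul(Add(3, Mul(-36, 31)), Pow(-46501, -1)) = Mul(Add(3, -1116), Rational(-1, 46501)) = Mul(-1113, Rational(-1, 46501)) = Rational(159, 6643)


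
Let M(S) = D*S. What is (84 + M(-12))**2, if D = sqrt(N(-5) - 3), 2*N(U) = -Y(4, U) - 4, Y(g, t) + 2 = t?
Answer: 6840 - 1008*I*sqrt(6) ≈ 6840.0 - 2469.1*I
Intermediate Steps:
Y(g, t) = -2 + t
N(U) = -1 - U/2 (N(U) = (-(-2 + U) - 4)/2 = ((2 - U) - 4)/2 = (-2 - U)/2 = -1 - U/2)
D = I*sqrt(6)/2 (D = sqrt((-1 - 1/2*(-5)) - 3) = sqrt((-1 + 5/2) - 3) = sqrt(3/2 - 3) = sqrt(-3/2) = I*sqrt(6)/2 ≈ 1.2247*I)
M(S) = I*S*sqrt(6)/2 (M(S) = (I*sqrt(6)/2)*S = I*S*sqrt(6)/2)
(84 + M(-12))**2 = (84 + (1/2)*I*(-12)*sqrt(6))**2 = (84 - 6*I*sqrt(6))**2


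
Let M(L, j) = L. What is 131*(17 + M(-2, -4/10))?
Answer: 1965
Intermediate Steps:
131*(17 + M(-2, -4/10)) = 131*(17 - 2) = 131*15 = 1965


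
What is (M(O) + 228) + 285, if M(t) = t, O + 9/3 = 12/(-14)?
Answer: 3564/7 ≈ 509.14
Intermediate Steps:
O = -27/7 (O = -3 + 12/(-14) = -3 + 12*(-1/14) = -3 - 6/7 = -27/7 ≈ -3.8571)
(M(O) + 228) + 285 = (-27/7 + 228) + 285 = 1569/7 + 285 = 3564/7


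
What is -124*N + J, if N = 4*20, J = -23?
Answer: -9943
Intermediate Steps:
N = 80
-124*N + J = -124*80 - 23 = -9920 - 23 = -9943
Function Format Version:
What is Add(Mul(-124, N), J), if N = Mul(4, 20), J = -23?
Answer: -9943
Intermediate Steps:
N = 80
Add(Mul(-124, N), J) = Add(Mul(-124, 80), -23) = Add(-9920, -23) = -9943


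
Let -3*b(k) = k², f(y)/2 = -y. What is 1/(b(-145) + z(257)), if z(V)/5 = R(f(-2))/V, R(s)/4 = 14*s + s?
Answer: -771/5399825 ≈ -0.00014278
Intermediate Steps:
f(y) = -2*y (f(y) = 2*(-y) = -2*y)
b(k) = -k²/3
R(s) = 60*s (R(s) = 4*(14*s + s) = 4*(15*s) = 60*s)
z(V) = 1200/V (z(V) = 5*((60*(-2*(-2)))/V) = 5*((60*4)/V) = 5*(240/V) = 1200/V)
1/(b(-145) + z(257)) = 1/(-⅓*(-145)² + 1200/257) = 1/(-⅓*21025 + 1200*(1/257)) = 1/(-21025/3 + 1200/257) = 1/(-5399825/771) = -771/5399825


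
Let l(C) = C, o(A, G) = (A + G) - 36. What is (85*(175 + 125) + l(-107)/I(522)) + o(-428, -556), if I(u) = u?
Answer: 12778453/522 ≈ 24480.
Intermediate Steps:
o(A, G) = -36 + A + G
(85*(175 + 125) + l(-107)/I(522)) + o(-428, -556) = (85*(175 + 125) - 107/522) + (-36 - 428 - 556) = (85*300 - 107*1/522) - 1020 = (25500 - 107/522) - 1020 = 13310893/522 - 1020 = 12778453/522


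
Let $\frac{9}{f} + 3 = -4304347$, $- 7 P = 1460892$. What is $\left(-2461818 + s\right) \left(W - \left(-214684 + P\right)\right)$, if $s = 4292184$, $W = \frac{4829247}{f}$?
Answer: $- \frac{29592413547515753220}{7} \approx -4.2275 \cdot 10^{18}$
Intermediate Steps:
$P = - \frac{1460892}{7}$ ($P = \left(- \frac{1}{7}\right) 1460892 = - \frac{1460892}{7} \approx -2.087 \cdot 10^{5}$)
$f = - \frac{9}{4304350}$ ($f = \frac{9}{-3 - 4304347} = \frac{9}{-4304350} = 9 \left(- \frac{1}{4304350}\right) = - \frac{9}{4304350} \approx -2.0909 \cdot 10^{-6}$)
$W = -2309641036050$ ($W = \frac{4829247}{- \frac{9}{4304350}} = 4829247 \left(- \frac{4304350}{9}\right) = -2309641036050$)
$\left(-2461818 + s\right) \left(W - \left(-214684 + P\right)\right) = \left(-2461818 + 4292184\right) \left(-2309641036050 + \left(214684 - - \frac{1460892}{7}\right)\right) = 1830366 \left(-2309641036050 + \left(214684 + \frac{1460892}{7}\right)\right) = 1830366 \left(-2309641036050 + \frac{2963680}{7}\right) = 1830366 \left(- \frac{16167484288670}{7}\right) = - \frac{29592413547515753220}{7}$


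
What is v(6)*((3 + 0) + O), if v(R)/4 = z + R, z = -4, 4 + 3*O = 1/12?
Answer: 122/9 ≈ 13.556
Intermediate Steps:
O = -47/36 (O = -4/3 + (⅓)/12 = -4/3 + (⅓)*(1/12) = -4/3 + 1/36 = -47/36 ≈ -1.3056)
v(R) = -16 + 4*R (v(R) = 4*(-4 + R) = -16 + 4*R)
v(6)*((3 + 0) + O) = (-16 + 4*6)*((3 + 0) - 47/36) = (-16 + 24)*(3 - 47/36) = 8*(61/36) = 122/9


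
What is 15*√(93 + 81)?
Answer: 15*√174 ≈ 197.86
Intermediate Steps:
15*√(93 + 81) = 15*√174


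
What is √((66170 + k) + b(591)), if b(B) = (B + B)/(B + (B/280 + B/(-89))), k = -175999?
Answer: I*√67161775508229/24729 ≈ 331.4*I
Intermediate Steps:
b(B) = 49840/24729 (b(B) = (2*B)/(B + (B*(1/280) + B*(-1/89))) = (2*B)/(B + (B/280 - B/89)) = (2*B)/(B - 191*B/24920) = (2*B)/((24729*B/24920)) = (2*B)*(24920/(24729*B)) = 49840/24729)
√((66170 + k) + b(591)) = √((66170 - 175999) + 49840/24729) = √(-109829 + 49840/24729) = √(-2715911501/24729) = I*√67161775508229/24729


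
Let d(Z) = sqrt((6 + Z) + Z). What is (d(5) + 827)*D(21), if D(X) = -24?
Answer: -19944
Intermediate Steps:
d(Z) = sqrt(6 + 2*Z)
(d(5) + 827)*D(21) = (sqrt(6 + 2*5) + 827)*(-24) = (sqrt(6 + 10) + 827)*(-24) = (sqrt(16) + 827)*(-24) = (4 + 827)*(-24) = 831*(-24) = -19944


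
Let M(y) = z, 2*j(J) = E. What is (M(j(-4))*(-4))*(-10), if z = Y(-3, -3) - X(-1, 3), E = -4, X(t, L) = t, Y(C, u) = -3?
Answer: -80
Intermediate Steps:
j(J) = -2 (j(J) = (1/2)*(-4) = -2)
z = -2 (z = -3 - 1*(-1) = -3 + 1 = -2)
M(y) = -2
(M(j(-4))*(-4))*(-10) = -2*(-4)*(-10) = 8*(-10) = -80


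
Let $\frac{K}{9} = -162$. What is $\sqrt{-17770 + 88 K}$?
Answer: $i \sqrt{146074} \approx 382.2 i$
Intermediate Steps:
$K = -1458$ ($K = 9 \left(-162\right) = -1458$)
$\sqrt{-17770 + 88 K} = \sqrt{-17770 + 88 \left(-1458\right)} = \sqrt{-17770 - 128304} = \sqrt{-146074} = i \sqrt{146074}$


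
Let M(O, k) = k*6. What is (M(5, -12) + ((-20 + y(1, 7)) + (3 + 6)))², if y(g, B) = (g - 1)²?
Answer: 6889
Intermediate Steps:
y(g, B) = (-1 + g)²
M(O, k) = 6*k
(M(5, -12) + ((-20 + y(1, 7)) + (3 + 6)))² = (6*(-12) + ((-20 + (-1 + 1)²) + (3 + 6)))² = (-72 + ((-20 + 0²) + 9))² = (-72 + ((-20 + 0) + 9))² = (-72 + (-20 + 9))² = (-72 - 11)² = (-83)² = 6889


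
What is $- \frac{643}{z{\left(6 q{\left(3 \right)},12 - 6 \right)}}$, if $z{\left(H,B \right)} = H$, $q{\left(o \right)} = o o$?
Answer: $- \frac{643}{54} \approx -11.907$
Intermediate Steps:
$q{\left(o \right)} = o^{2}$
$- \frac{643}{z{\left(6 q{\left(3 \right)},12 - 6 \right)}} = - \frac{643}{6 \cdot 3^{2}} = - \frac{643}{6 \cdot 9} = - \frac{643}{54}$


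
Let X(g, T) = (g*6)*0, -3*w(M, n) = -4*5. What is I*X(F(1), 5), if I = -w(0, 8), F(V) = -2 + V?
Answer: 0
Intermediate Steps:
w(M, n) = 20/3 (w(M, n) = -(-4)*5/3 = -1/3*(-20) = 20/3)
I = -20/3 (I = -1*20/3 = -20/3 ≈ -6.6667)
X(g, T) = 0 (X(g, T) = (6*g)*0 = 0)
I*X(F(1), 5) = -20/3*0 = 0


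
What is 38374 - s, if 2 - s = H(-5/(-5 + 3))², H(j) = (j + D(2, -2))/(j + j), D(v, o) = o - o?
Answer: 153489/4 ≈ 38372.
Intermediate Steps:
D(v, o) = 0
H(j) = ½ (H(j) = (j + 0)/(j + j) = j/((2*j)) = j*(1/(2*j)) = ½)
s = 7/4 (s = 2 - (½)² = 2 - 1*¼ = 2 - ¼ = 7/4 ≈ 1.7500)
38374 - s = 38374 - 1*7/4 = 38374 - 7/4 = 153489/4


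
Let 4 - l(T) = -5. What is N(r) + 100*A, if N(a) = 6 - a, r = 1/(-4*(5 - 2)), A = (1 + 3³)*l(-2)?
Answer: 302473/12 ≈ 25206.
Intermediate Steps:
l(T) = 9 (l(T) = 4 - 1*(-5) = 4 + 5 = 9)
A = 252 (A = (1 + 3³)*9 = (1 + 27)*9 = 28*9 = 252)
r = -1/12 (r = 1/(-4*3) = 1/(-12) = -1/12 ≈ -0.083333)
N(r) + 100*A = (6 - 1*(-1/12)) + 100*252 = (6 + 1/12) + 25200 = 73/12 + 25200 = 302473/12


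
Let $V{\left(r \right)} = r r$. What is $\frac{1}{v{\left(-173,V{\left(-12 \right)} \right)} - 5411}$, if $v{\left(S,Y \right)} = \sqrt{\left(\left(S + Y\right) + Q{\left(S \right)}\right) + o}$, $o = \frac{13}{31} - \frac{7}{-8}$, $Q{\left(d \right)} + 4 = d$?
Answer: $- \frac{1341928}{7261223175} - \frac{2 i \sqrt{3147554}}{7261223175} \approx -0.00018481 - 4.8866 \cdot 10^{-7} i$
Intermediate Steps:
$Q{\left(d \right)} = -4 + d$
$V{\left(r \right)} = r^{2}$
$o = \frac{321}{248}$ ($o = 13 \cdot \frac{1}{31} - - \frac{7}{8} = \frac{13}{31} + \frac{7}{8} = \frac{321}{248} \approx 1.2944$)
$v{\left(S,Y \right)} = \sqrt{- \frac{671}{248} + Y + 2 S}$ ($v{\left(S,Y \right)} = \sqrt{\left(\left(S + Y\right) + \left(-4 + S\right)\right) + \frac{321}{248}} = \sqrt{\left(-4 + Y + 2 S\right) + \frac{321}{248}} = \sqrt{- \frac{671}{248} + Y + 2 S}$)
$\frac{1}{v{\left(-173,V{\left(-12 \right)} \right)} - 5411} = \frac{1}{\frac{\sqrt{-41602 + 15376 \left(-12\right)^{2} + 30752 \left(-173\right)}}{124} - 5411} = \frac{1}{\frac{\sqrt{-41602 + 15376 \cdot 144 - 5320096}}{124} - 5411} = \frac{1}{\frac{\sqrt{-41602 + 2214144 - 5320096}}{124} - 5411} = \frac{1}{\frac{\sqrt{-3147554}}{124} - 5411} = \frac{1}{\frac{i \sqrt{3147554}}{124} - 5411} = \frac{1}{-5411 + \frac{i \sqrt{3147554}}{124}}$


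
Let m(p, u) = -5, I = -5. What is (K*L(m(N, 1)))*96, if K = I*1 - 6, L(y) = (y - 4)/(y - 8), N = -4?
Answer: -9504/13 ≈ -731.08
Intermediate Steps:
L(y) = (-4 + y)/(-8 + y)
K = -11 (K = -5*1 - 6 = -5 - 6 = -11)
(K*L(m(N, 1)))*96 = -11*(-4 - 5)/(-8 - 5)*96 = -11*(-9)/(-13)*96 = -(-11)*(-9)/13*96 = -11*9/13*96 = -99/13*96 = -9504/13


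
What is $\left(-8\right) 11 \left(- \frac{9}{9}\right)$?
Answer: $88$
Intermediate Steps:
$\left(-8\right) 11 \left(- \frac{9}{9}\right) = - 88 \left(\left(-9\right) \frac{1}{9}\right) = \left(-88\right) \left(-1\right) = 88$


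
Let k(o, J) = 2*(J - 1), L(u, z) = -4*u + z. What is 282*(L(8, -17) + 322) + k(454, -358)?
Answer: 76268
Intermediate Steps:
L(u, z) = z - 4*u
k(o, J) = -2 + 2*J (k(o, J) = 2*(-1 + J) = -2 + 2*J)
282*(L(8, -17) + 322) + k(454, -358) = 282*((-17 - 4*8) + 322) + (-2 + 2*(-358)) = 282*((-17 - 32) + 322) + (-2 - 716) = 282*(-49 + 322) - 718 = 282*273 - 718 = 76986 - 718 = 76268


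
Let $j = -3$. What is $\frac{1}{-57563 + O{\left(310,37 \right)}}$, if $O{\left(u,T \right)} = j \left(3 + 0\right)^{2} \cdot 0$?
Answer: $- \frac{1}{57563} \approx -1.7372 \cdot 10^{-5}$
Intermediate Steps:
$O{\left(u,T \right)} = 0$ ($O{\left(u,T \right)} = - 3 \left(3 + 0\right)^{2} \cdot 0 = - 3 \cdot 3^{2} \cdot 0 = \left(-3\right) 9 \cdot 0 = \left(-27\right) 0 = 0$)
$\frac{1}{-57563 + O{\left(310,37 \right)}} = \frac{1}{-57563 + 0} = \frac{1}{-57563} = - \frac{1}{57563}$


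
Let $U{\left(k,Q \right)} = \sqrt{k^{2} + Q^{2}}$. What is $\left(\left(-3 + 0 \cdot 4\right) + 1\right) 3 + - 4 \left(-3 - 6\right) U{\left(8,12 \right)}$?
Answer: $-6 + 144 \sqrt{13} \approx 513.2$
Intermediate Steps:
$U{\left(k,Q \right)} = \sqrt{Q^{2} + k^{2}}$
$\left(\left(-3 + 0 \cdot 4\right) + 1\right) 3 + - 4 \left(-3 - 6\right) U{\left(8,12 \right)} = \left(\left(-3 + 0 \cdot 4\right) + 1\right) 3 + - 4 \left(-3 - 6\right) \sqrt{12^{2} + 8^{2}} = \left(\left(-3 + 0\right) + 1\right) 3 + \left(-4\right) \left(-9\right) \sqrt{144 + 64} = \left(-3 + 1\right) 3 + 36 \sqrt{208} = \left(-2\right) 3 + 36 \cdot 4 \sqrt{13} = -6 + 144 \sqrt{13}$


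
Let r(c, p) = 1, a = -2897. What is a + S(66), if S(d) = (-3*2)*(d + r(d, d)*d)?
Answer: -3689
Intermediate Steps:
S(d) = -12*d (S(d) = (-3*2)*(d + 1*d) = -6*(d + d) = -12*d)
a + S(66) = -2897 - 12*66 = -2897 - 792 = -3689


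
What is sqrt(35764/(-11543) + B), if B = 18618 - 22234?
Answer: 2*I*sqrt(120552933459)/11543 ≈ 60.159*I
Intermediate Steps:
B = -3616
sqrt(35764/(-11543) + B) = sqrt(35764/(-11543) - 3616) = sqrt(35764*(-1/11543) - 3616) = sqrt(-35764/11543 - 3616) = sqrt(-41775252/11543) = 2*I*sqrt(120552933459)/11543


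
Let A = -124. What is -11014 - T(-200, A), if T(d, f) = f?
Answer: -10890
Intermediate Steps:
-11014 - T(-200, A) = -11014 - 1*(-124) = -11014 + 124 = -10890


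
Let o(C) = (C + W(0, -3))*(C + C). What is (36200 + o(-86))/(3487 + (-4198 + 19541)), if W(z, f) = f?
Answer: 25754/9415 ≈ 2.7354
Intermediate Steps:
o(C) = 2*C*(-3 + C) (o(C) = (C - 3)*(C + C) = (-3 + C)*(2*C) = 2*C*(-3 + C))
(36200 + o(-86))/(3487 + (-4198 + 19541)) = (36200 + 2*(-86)*(-3 - 86))/(3487 + (-4198 + 19541)) = (36200 + 2*(-86)*(-89))/(3487 + 15343) = (36200 + 15308)/18830 = 51508*(1/18830) = 25754/9415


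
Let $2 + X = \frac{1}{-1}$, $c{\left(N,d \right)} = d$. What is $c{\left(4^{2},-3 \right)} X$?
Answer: $9$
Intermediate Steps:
$X = -3$ ($X = -2 + \frac{1}{-1} = -2 - 1 = -3$)
$c{\left(4^{2},-3 \right)} X = \left(-3\right) \left(-3\right) = 9$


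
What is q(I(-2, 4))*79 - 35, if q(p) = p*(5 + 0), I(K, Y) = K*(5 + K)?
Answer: -2405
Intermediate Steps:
q(p) = 5*p (q(p) = p*5 = 5*p)
q(I(-2, 4))*79 - 35 = (5*(-2*(5 - 2)))*79 - 35 = (5*(-2*3))*79 - 35 = (5*(-6))*79 - 35 = -30*79 - 35 = -2370 - 35 = -2405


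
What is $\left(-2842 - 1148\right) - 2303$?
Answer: $-6293$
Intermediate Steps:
$\left(-2842 - 1148\right) - 2303 = -3990 - 2303 = -6293$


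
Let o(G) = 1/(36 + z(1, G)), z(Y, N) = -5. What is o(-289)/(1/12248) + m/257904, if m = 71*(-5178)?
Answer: 524568569/1332504 ≈ 393.67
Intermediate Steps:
m = -367638
o(G) = 1/31 (o(G) = 1/(36 - 5) = 1/31)
o(-289)/(1/12248) + m/257904 = 1/(31*(1/12248)) - 367638/257904 = 1/(31*(1/12248)) - 367638*1/257904 = (1/31)*12248 - 61273/42984 = 12248/31 - 61273/42984 = 524568569/1332504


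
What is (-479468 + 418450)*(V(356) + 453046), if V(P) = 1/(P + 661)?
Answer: -28113908223094/1017 ≈ -2.7644e+10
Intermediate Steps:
V(P) = 1/(661 + P)
(-479468 + 418450)*(V(356) + 453046) = (-479468 + 418450)*(1/(661 + 356) + 453046) = -61018*(1/1017 + 453046) = -61018*460747783/1017 = -28113908223094/1017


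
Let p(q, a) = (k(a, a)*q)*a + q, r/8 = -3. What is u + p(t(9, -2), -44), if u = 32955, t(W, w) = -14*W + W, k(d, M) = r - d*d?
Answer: -10057242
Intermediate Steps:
r = -24 (r = 8*(-3) = -24)
k(d, M) = -24 - d² (k(d, M) = -24 - d*d = -24 - d²)
t(W, w) = -13*W
p(q, a) = q + a*q*(-24 - a²) (p(q, a) = ((-24 - a²)*q)*a + q = (q*(-24 - a²))*a + q = a*q*(-24 - a²) + q = q + a*q*(-24 - a²))
u + p(t(9, -2), -44) = 32955 + (-13*9)*(1 - 1*(-44)³ - 24*(-44)) = 32955 - 117*(1 - 1*(-85184) + 1056) = 32955 - 117*(1 + 85184 + 1056) = 32955 - 117*86241 = 32955 - 10090197 = -10057242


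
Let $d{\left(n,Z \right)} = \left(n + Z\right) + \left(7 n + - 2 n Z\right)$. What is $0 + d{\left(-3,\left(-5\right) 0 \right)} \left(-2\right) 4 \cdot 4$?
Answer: $768$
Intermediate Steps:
$d{\left(n,Z \right)} = Z + 8 n - 2 Z n$ ($d{\left(n,Z \right)} = \left(Z + n\right) - \left(- 7 n + 2 Z n\right) = Z + 8 n - 2 Z n$)
$0 + d{\left(-3,\left(-5\right) 0 \right)} \left(-2\right) 4 \cdot 4 = 0 + \left(\left(-5\right) 0 + 8 \left(-3\right) - 2 \left(\left(-5\right) 0\right) \left(-3\right)\right) \left(-2\right) 4 \cdot 4 = 0 + \left(0 - 24 - 0 \left(-3\right)\right) \left(\left(-8\right) 4\right) = 0 + \left(0 - 24 + 0\right) \left(-32\right) = 0 - -768 = 0 + 768 = 768$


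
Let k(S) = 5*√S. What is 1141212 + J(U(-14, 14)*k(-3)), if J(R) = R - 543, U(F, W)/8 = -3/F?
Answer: 1140669 + 60*I*√3/7 ≈ 1.1407e+6 + 14.846*I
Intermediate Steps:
U(F, W) = -24/F (U(F, W) = 8*(-3/F) = -24/F)
J(R) = -543 + R
1141212 + J(U(-14, 14)*k(-3)) = 1141212 + (-543 + (-24/(-14))*(5*√(-3))) = 1141212 + (-543 + (-24*(-1/14))*(5*(I*√3))) = 1141212 + (-543 + 12*(5*I*√3)/7) = 1141212 + (-543 + 60*I*√3/7) = 1140669 + 60*I*√3/7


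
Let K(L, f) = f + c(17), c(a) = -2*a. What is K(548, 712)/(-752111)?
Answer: -678/752111 ≈ -0.00090146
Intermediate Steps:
K(L, f) = -34 + f (K(L, f) = f - 2*17 = f - 34 = -34 + f)
K(548, 712)/(-752111) = (-34 + 712)/(-752111) = 678*(-1/752111) = -678/752111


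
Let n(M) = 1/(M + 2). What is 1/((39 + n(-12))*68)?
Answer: 5/13226 ≈ 0.00037804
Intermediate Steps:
n(M) = 1/(2 + M)
1/((39 + n(-12))*68) = 1/((39 + 1/(2 - 12))*68) = 1/((39 + 1/(-10))*68) = 1/((39 - ⅒)*68) = 1/((389/10)*68) = 1/(13226/5) = 5/13226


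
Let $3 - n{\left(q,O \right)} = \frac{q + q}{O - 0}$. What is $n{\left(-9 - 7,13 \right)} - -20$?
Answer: $\frac{331}{13} \approx 25.462$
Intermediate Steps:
$n{\left(q,O \right)} = 3 - \frac{2 q}{O}$ ($n{\left(q,O \right)} = 3 - \frac{q + q}{O - 0} = 3 - \frac{2 q}{O + 0} = 3 - \frac{2 q}{O}$)
$n{\left(-9 - 7,13 \right)} - -20 = \left(3 - \frac{2 \left(-9 - 7\right)}{13}\right) - -20 = \left(3 - \left(-32\right) \frac{1}{13}\right) + 20 = \left(3 + \frac{32}{13}\right) + 20 = \frac{71}{13} + 20 = \frac{331}{13}$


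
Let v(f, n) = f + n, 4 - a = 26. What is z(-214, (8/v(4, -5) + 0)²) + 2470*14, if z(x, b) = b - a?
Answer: 34666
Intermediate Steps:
a = -22 (a = 4 - 1*26 = 4 - 26 = -22)
z(x, b) = 22 + b (z(x, b) = b - 1*(-22) = b + 22 = 22 + b)
z(-214, (8/v(4, -5) + 0)²) + 2470*14 = (22 + (8/(4 - 5) + 0)²) + 2470*14 = (22 + (8/(-1) + 0)²) + 34580 = (22 + (8*(-1) + 0)²) + 34580 = (22 + (-8 + 0)²) + 34580 = (22 + (-8)²) + 34580 = (22 + 64) + 34580 = 86 + 34580 = 34666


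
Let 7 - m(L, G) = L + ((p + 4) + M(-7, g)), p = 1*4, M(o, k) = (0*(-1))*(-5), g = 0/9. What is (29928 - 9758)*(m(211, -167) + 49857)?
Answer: 1001339650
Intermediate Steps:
g = 0 (g = 0*(⅑) = 0)
M(o, k) = 0 (M(o, k) = 0*(-5) = 0)
p = 4
m(L, G) = -1 - L (m(L, G) = 7 - (L + ((4 + 4) + 0)) = 7 - (L + (8 + 0)) = 7 - (L + 8) = 7 - (8 + L) = 7 + (-8 - L) = -1 - L)
(29928 - 9758)*(m(211, -167) + 49857) = (29928 - 9758)*((-1 - 1*211) + 49857) = 20170*((-1 - 211) + 49857) = 20170*(-212 + 49857) = 20170*49645 = 1001339650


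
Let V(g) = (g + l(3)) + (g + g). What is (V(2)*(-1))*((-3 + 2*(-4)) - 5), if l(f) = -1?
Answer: 80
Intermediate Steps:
V(g) = -1 + 3*g (V(g) = (g - 1) + (g + g) = (-1 + g) + 2*g = -1 + 3*g)
(V(2)*(-1))*((-3 + 2*(-4)) - 5) = ((-1 + 3*2)*(-1))*((-3 + 2*(-4)) - 5) = ((-1 + 6)*(-1))*((-3 - 8) - 5) = (5*(-1))*(-11 - 5) = -5*(-16) = 80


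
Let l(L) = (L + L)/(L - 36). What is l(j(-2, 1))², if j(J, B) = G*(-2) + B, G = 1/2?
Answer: 0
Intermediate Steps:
G = ½ ≈ 0.50000
j(J, B) = -1 + B (j(J, B) = (½)*(-2) + B = -1 + B)
l(L) = 2*L/(-36 + L) (l(L) = (2*L)/(-36 + L) = 2*L/(-36 + L))
l(j(-2, 1))² = (2*(-1 + 1)/(-36 + (-1 + 1)))² = (2*0/(-36 + 0))² = (2*0/(-36))² = (2*0*(-1/36))² = 0² = 0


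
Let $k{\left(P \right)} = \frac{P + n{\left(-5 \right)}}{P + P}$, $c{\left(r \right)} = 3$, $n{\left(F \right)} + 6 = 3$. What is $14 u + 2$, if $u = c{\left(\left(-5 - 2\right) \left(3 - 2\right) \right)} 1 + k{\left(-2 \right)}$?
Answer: $\frac{123}{2} \approx 61.5$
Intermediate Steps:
$n{\left(F \right)} = -3$ ($n{\left(F \right)} = -6 + 3 = -3$)
$k{\left(P \right)} = \frac{-3 + P}{2 P}$ ($k{\left(P \right)} = \frac{P - 3}{P + P} = \frac{-3 + P}{2 P}$)
$u = \frac{17}{4}$ ($u = 3 \cdot 1 + \frac{-3 - 2}{2 \left(-2\right)} = 3 + \frac{1}{2} \left(- \frac{1}{2}\right) \left(-5\right) = 3 + \frac{5}{4} = \frac{17}{4} \approx 4.25$)
$14 u + 2 = 14 \cdot \frac{17}{4} + 2 = \frac{119}{2} + 2 = \frac{123}{2}$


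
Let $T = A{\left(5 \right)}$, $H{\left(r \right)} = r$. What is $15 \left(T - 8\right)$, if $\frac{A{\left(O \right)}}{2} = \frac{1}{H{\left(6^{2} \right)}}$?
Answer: $- \frac{715}{6} \approx -119.17$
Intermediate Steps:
$A{\left(O \right)} = \frac{1}{18}$ ($A{\left(O \right)} = \frac{2}{6^{2}} = \frac{2}{36} = 2 \cdot \frac{1}{36} = \frac{1}{18}$)
$T = \frac{1}{18} \approx 0.055556$
$15 \left(T - 8\right) = 15 \left(\frac{1}{18} - 8\right) = 15 \left(- \frac{143}{18}\right) = - \frac{715}{6}$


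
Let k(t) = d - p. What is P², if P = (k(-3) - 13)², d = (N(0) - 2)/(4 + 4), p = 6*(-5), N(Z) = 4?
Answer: 22667121/256 ≈ 88544.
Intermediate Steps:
p = -30
d = ¼ (d = (4 - 2)/(4 + 4) = 2/8 = 2*(⅛) = ¼ ≈ 0.25000)
k(t) = 121/4 (k(t) = ¼ - 1*(-30) = ¼ + 30 = 121/4)
P = 4761/16 (P = (121/4 - 13)² = (69/4)² = 4761/16 ≈ 297.56)
P² = (4761/16)² = 22667121/256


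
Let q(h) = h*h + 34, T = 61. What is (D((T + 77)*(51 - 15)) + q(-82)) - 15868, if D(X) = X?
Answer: -4142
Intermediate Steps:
q(h) = 34 + h**2 (q(h) = h**2 + 34 = 34 + h**2)
(D((T + 77)*(51 - 15)) + q(-82)) - 15868 = ((61 + 77)*(51 - 15) + (34 + (-82)**2)) - 15868 = (138*36 + (34 + 6724)) - 15868 = (4968 + 6758) - 15868 = 11726 - 15868 = -4142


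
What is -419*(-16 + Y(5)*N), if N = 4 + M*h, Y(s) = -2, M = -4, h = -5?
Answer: 26816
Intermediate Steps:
N = 24 (N = 4 - 4*(-5) = 4 + 20 = 24)
-419*(-16 + Y(5)*N) = -419*(-16 - 2*24) = -419*(-16 - 48) = -419*(-64) = 26816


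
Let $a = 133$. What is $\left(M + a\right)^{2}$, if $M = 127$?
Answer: $67600$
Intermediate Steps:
$\left(M + a\right)^{2} = \left(127 + 133\right)^{2} = 260^{2} = 67600$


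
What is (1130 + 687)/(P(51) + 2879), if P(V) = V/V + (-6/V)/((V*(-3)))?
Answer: 4726017/7490882 ≈ 0.63090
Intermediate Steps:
P(V) = 1 + 2/V² (P(V) = 1 + (-6/V)/((-3*V)) = 1 + (-6/V)*(-1/(3*V)) = 1 + 2/V²)
(1130 + 687)/(P(51) + 2879) = (1130 + 687)/((1 + 2/51²) + 2879) = 1817/((1 + 2*(1/2601)) + 2879) = 1817/((1 + 2/2601) + 2879) = 1817/(2603/2601 + 2879) = 1817/(7490882/2601) = 1817*(2601/7490882) = 4726017/7490882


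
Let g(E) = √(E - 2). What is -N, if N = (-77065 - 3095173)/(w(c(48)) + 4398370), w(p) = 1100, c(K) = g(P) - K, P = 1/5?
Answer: 1586119/2199735 ≈ 0.72105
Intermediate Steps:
P = ⅕ ≈ 0.20000
g(E) = √(-2 + E)
c(K) = -K + 3*I*√5/5 (c(K) = √(-2 + ⅕) - K = √(-9/5) - K = 3*I*√5/5 - K = -K + 3*I*√5/5)
N = -1586119/2199735 (N = (-77065 - 3095173)/(1100 + 4398370) = -3172238/4399470 = -3172238*1/4399470 = -1586119/2199735 ≈ -0.72105)
-N = -1*(-1586119/2199735) = 1586119/2199735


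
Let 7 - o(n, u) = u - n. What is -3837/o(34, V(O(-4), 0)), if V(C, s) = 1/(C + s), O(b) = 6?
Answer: -23022/245 ≈ -93.967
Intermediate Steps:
o(n, u) = 7 + n - u (o(n, u) = 7 - (u - n) = 7 + (n - u) = 7 + n - u)
-3837/o(34, V(O(-4), 0)) = -3837/(7 + 34 - 1/(6 + 0)) = -3837/(7 + 34 - 1/6) = -3837/(7 + 34 - 1*⅙) = -3837/(7 + 34 - ⅙) = -3837/245/6 = -3837*6/245 = -23022/245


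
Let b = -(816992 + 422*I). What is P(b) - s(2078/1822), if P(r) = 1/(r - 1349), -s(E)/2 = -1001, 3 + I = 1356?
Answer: -2781392615/1389307 ≈ -2002.0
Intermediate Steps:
I = 1353 (I = -3 + 1356 = 1353)
s(E) = 2002 (s(E) = -2*(-1001) = 2002)
b = -1387958 (b = -422/(1/(1936 + 1353)) = -422/(1/3289) = -422/1/3289 = -422*3289 = -1387958)
P(r) = 1/(-1349 + r)
P(b) - s(2078/1822) = 1/(-1349 - 1387958) - 1*2002 = 1/(-1389307) - 2002 = -1/1389307 - 2002 = -2781392615/1389307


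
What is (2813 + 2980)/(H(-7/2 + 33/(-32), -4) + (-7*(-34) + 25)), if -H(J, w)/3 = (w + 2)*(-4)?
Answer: 5793/239 ≈ 24.238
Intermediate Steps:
H(J, w) = 24 + 12*w (H(J, w) = -3*(w + 2)*(-4) = -3*(2 + w)*(-4) = -3*(-8 - 4*w) = 24 + 12*w)
(2813 + 2980)/(H(-7/2 + 33/(-32), -4) + (-7*(-34) + 25)) = (2813 + 2980)/((24 + 12*(-4)) + (-7*(-34) + 25)) = 5793/((24 - 48) + (238 + 25)) = 5793/(-24 + 263) = 5793/239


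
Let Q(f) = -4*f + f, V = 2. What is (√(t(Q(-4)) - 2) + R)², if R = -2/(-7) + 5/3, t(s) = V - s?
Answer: -3611/441 + 164*I*√3/21 ≈ -8.1882 + 13.526*I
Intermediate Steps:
Q(f) = -3*f
t(s) = 2 - s
R = 41/21 (R = -2*(-⅐) + 5*(⅓) = 2/7 + 5/3 = 41/21 ≈ 1.9524)
(√(t(Q(-4)) - 2) + R)² = (√((2 - (-3)*(-4)) - 2) + 41/21)² = (√((2 - 1*12) - 2) + 41/21)² = (√((2 - 12) - 2) + 41/21)² = (√(-10 - 2) + 41/21)² = (√(-12) + 41/21)² = (2*I*√3 + 41/21)² = (41/21 + 2*I*√3)²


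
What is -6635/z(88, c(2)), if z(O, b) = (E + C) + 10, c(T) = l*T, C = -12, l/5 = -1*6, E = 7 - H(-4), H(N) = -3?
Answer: -6635/8 ≈ -829.38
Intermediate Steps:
E = 10 (E = 7 - 1*(-3) = 7 + 3 = 10)
l = -30 (l = 5*(-1*6) = 5*(-6) = -30)
c(T) = -30*T
z(O, b) = 8 (z(O, b) = (10 - 12) + 10 = -2 + 10 = 8)
-6635/z(88, c(2)) = -6635/8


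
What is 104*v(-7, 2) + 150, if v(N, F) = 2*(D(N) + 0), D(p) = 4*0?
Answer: 150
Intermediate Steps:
D(p) = 0
v(N, F) = 0 (v(N, F) = 2*(0 + 0) = 2*0 = 0)
104*v(-7, 2) + 150 = 104*0 + 150 = 0 + 150 = 150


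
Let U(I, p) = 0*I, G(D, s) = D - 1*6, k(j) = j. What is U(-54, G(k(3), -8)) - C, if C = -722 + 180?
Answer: 542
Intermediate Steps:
G(D, s) = -6 + D (G(D, s) = D - 6 = -6 + D)
U(I, p) = 0
C = -542
U(-54, G(k(3), -8)) - C = 0 - 1*(-542) = 0 + 542 = 542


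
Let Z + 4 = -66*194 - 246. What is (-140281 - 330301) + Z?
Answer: -483636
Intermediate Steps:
Z = -13054 (Z = -4 + (-66*194 - 246) = -4 + (-12804 - 246) = -4 - 13050 = -13054)
(-140281 - 330301) + Z = (-140281 - 330301) - 13054 = -470582 - 13054 = -483636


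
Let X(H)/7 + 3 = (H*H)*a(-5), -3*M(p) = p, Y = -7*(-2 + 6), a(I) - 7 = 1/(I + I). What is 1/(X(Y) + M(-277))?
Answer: 15/569078 ≈ 2.6358e-5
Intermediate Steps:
a(I) = 7 + 1/(2*I) (a(I) = 7 + 1/(I + I) = 7 + 1/(2*I))
Y = -28 (Y = -7*4 = -28)
M(p) = -p/3
X(H) = -21 + 483*H**2/10 (X(H) = -21 + 7*((H*H)*(7 + (1/2)/(-5))) = -21 + 7*(H**2*(7 + (1/2)*(-1/5))) = -21 + 7*(H**2*(7 - 1/10)) = -21 + 7*(H**2*(69/10)) = -21 + 7*(69*H**2/10) = -21 + 483*H**2/10)
1/(X(Y) + M(-277)) = 1/((-21 + (483/10)*(-28)**2) - 1/3*(-277)) = 1/((-21 + (483/10)*784) + 277/3) = 1/((-21 + 189336/5) + 277/3) = 1/(189231/5 + 277/3) = 1/(569078/15) = 15/569078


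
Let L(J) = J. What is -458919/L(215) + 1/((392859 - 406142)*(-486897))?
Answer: -2968036994927854/1390502362965 ≈ -2134.5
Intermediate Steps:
-458919/L(215) + 1/((392859 - 406142)*(-486897)) = -458919/215 + 1/((392859 - 406142)*(-486897)) = -458919*1/215 - 1/486897/(-13283) = -458919/215 - 1/13283*(-1/486897) = -458919/215 + 1/6467452851 = -2968036994927854/1390502362965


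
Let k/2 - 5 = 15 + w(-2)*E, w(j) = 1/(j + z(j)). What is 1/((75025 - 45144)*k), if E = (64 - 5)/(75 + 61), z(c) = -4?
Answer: 408/485894941 ≈ 8.3969e-7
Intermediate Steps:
E = 59/136 ≈ 0.43382
w(j) = 1/(-4 + j) (w(j) = 1/(j - 4) = 1/(-4 + j))
k = 16261/408 (k = 10 + 2*(15 + (59/136)/(-4 - 2)) = 10 + 2*(15 + (59/136)/(-6)) = 10 + 2*(15 - ⅙*59/136) = 10 + 2*(15 - 59/816) = 10 + 2*(12181/816) = 10 + 12181/408 = 16261/408 ≈ 39.855)
1/((75025 - 45144)*k) = 1/((75025 - 45144)*(16261/408)) = (408/16261)/29881 = (1/29881)*(408/16261) = 408/485894941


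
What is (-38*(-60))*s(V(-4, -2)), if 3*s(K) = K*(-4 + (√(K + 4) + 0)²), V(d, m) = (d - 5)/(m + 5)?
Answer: 6840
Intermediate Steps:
V(d, m) = (-5 + d)/(5 + m)
s(K) = K²/3 (s(K) = (K*(-4 + (√(K + 4) + 0)²))/3 = (K*(-4 + (√(4 + K) + 0)²))/3 = (K*(-4 + (√(4 + K))²))/3 = (K*(-4 + (4 + K)))/3 = (K*K)/3 = K²/3)
(-38*(-60))*s(V(-4, -2)) = (-38*(-60))*(((-5 - 4)/(5 - 2))²/3) = 2280*((-9/3)²/3) = 2280*(((⅓)*(-9))²/3) = 2280*((⅓)*(-3)²) = 2280*((⅓)*9) = 2280*3 = 6840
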